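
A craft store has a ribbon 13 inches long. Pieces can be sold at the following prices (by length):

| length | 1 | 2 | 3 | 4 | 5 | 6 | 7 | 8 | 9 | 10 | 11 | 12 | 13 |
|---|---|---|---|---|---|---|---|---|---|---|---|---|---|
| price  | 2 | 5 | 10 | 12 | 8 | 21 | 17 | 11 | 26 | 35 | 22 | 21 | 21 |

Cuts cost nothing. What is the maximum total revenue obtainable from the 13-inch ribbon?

Consider every possible first cut. v[k] is the best of p[i]+v[k−i] over all sellable i≤k.
v[1] = 2
v[2] = max(2+2, 5+0) = 5
v[3] = max(2+5, 5+2, 10+0) = 10
v[4] = max(2+10, 5+5, 10+2, 12+0) = 12
v[5] = max(2+12, 5+10, 10+5, 12+2, 8+0) = 15
v[6] = max(2+15, 5+12, 10+10, 12+5, 8+2, 21+0) = 21
v[7] = max(2+21, 5+15, 10+12, …, 21+2, 17+0) = 23
v[8] = max(2+23, 5+21, 10+15, …, 17+2, 11+0) = 26
v[9] = max(2+26, 5+23, 10+21, …, 11+2, 26+0) = 31
v[10] = max(2+31, 5+26, 10+23, …, 26+2, 35+0) = 35
v[11] = max(2+35, 5+31, 10+26, …, 35+2, 22+0) = 37
v[12] = max(2+37, 5+35, 10+31, …, 22+2, 21+0) = 42
v[13] = max(2+42, 5+37, 10+35, …, 21+2, 21+0) = 45
One optimal cutting: 10 + 3 → ¢35 + ¢10 = ¢45.

45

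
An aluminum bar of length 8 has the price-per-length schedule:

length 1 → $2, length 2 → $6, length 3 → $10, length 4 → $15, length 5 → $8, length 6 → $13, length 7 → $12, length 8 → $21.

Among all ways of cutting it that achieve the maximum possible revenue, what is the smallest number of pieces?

2

Let r[k] be the best obtainable value from length k. For each k, try every first piece i and keep the best of price[i] + r[k−i].
r[1] = 2
r[2] = 6
r[3] = 10
r[4] = 15
r[5] = 17  (first piece 1, then r[4]=15)
r[6] = 21  (first piece 2, then r[4]=15)
r[7] = 25  (first piece 3, then r[4]=15)
r[8] = 30  (first piece 4, then r[4]=15)
Maximum revenue is $30.
Now minimize piece count subject to staying optimal: for each k, pieces[k] = 1 + min over i with p[i]+r[k−i]=r[k] of pieces[k−i].
pieces[5] = 2
pieces[6] = 2
pieces[7] = 2
pieces[8] = 2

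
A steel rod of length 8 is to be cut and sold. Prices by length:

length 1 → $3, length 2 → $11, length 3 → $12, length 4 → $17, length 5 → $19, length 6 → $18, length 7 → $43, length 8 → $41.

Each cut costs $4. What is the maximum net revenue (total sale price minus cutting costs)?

42

Consider every possible first cut. v[k] is the best of p[i]+v[k−i] over all sellable i≤k, charging 4 whenever i<k.
v[1] = 3
v[2] = max(3+3-4, 11+0) = 11
v[3] = max(3+11-4, 11+3-4, 12+0) = 12
v[4] = max(3+12-4, 11+11-4, 12+3-4, 17+0) = 18
v[5] = max(3+18-4, 11+12-4, 12+11-4, 17+3-4, 19+0) = 19
v[6] = max(3+19-4, 11+18-4, 12+12-4, 17+11-4, 19+3-4, 18+0) = 25
v[7] = max(3+25-4, 11+19-4, 12+18-4, …, 18+3-4, 43+0) = 43
v[8] = max(3+43-4, 11+25-4, 12+19-4, …, 43+3-4, 41+0) = 42
One optimal plan: pieces 7 + 1 (1 cut) → $46 − $4 = $42.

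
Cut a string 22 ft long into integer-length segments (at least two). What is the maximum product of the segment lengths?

2916

Let prod[k] be the best product for length k (with at least one cut). For each first piece i, the rest contributes max(k−i, prod[k−i]).
prod[2] = 1*max(1,0) = 1*1 = 1
prod[3] = 1*max(2,1) = 1*2 = 2
prod[4] = 2*max(2,1) = 2*2 = 4
prod[5] = 2*max(3,2) = 2*3 = 6
prod[6] = 3*max(3,2) = 3*3 = 9
prod[7] = 2*max(5,6) = 2*6 = 12
prod[8] = 2*max(6,9) = 2*9 = 18
prod[9] = 3*max(6,9) = 3*9 = 27
prod[10] = 2*max(8,18) = 2*18 = 36
prod[11] = 2*max(9,27) = 2*27 = 54
prod[12] = 3*max(9,27) = 3*27 = 81
prod[13] = 2*max(11,54) = 2*54 = 108
prod[14] = 2*max(12,81) = 2*81 = 162
prod[15] = 3*max(12,81) = 3*81 = 243
prod[16] = 2*max(14,162) = 2*162 = 324
prod[17] = 2*max(15,243) = 2*243 = 486
prod[18] = 3*max(15,243) = 3*243 = 729
prod[19] = 2*max(17,486) = 2*486 = 972
prod[20] = 2*max(18,729) = 2*729 = 1458
prod[21] = 3*max(18,729) = 3*729 = 2187
prod[22] = 2*max(20,1458) = 2*1458 = 2916
One optimal split: 3 + 3 + 3 + 3 + 3 + 3 + 2 + 2; product 3*3*3*3*3*3*2*2 = 2916.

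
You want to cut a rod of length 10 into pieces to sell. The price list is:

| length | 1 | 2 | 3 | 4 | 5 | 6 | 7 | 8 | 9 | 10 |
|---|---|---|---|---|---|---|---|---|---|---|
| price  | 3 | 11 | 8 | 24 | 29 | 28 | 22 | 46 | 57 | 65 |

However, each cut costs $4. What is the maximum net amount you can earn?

Consider every possible first cut. v[k] is the best of p[i]+v[k−i] over all sellable i≤k, charging 4 whenever i<k.
v[1] = 3
v[2] = 11
v[3] = 10  (first piece 1, then v[2]=11)
v[4] = 24
v[5] = 29
v[6] = 31  (first piece 2, then v[4]=24)
v[7] = 36  (first piece 2, then v[5]=29)
v[8] = 46
v[9] = 57
v[10] = 65
Best is to make no cuts and sell whole for $65.

65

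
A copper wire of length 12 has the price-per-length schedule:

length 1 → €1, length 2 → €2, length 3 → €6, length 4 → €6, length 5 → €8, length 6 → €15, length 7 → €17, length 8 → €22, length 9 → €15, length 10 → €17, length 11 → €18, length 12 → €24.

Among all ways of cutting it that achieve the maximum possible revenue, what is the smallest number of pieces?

Consider every possible first cut. r[k] is the best of p[i]+r[k−i] over all sellable i≤k.
r[1] = 1
r[2] = max(1+1, 2+0) = 2
r[3] = max(1+2, 2+1, 6+0) = 6
r[4] = max(1+6, 2+2, 6+1, 6+0) = 7
r[5] = max(1+7, 2+6, 6+2, 6+1, 8+0) = 8
r[6] = max(1+8, 2+7, 6+6, 6+2, 8+1, 15+0) = 15
r[7] = max(1+15, 2+8, 6+7, …, 15+1, 17+0) = 17
r[8] = max(1+17, 2+15, 6+8, …, 17+1, 22+0) = 22
r[9] = max(1+22, 2+17, 6+15, …, 22+1, 15+0) = 23
r[10] = max(1+23, 2+22, 6+17, …, 15+1, 17+0) = 24
r[11] = max(1+24, 2+23, 6+22, …, 17+1, 18+0) = 28
r[12] = max(1+28, 2+24, 6+23, …, 18+1, 24+0) = 30
Maximum revenue is €30.
Now minimize piece count subject to staying optimal: for each k, pieces[k] = 1 + min over i with p[i]+r[k−i]=r[k] of pieces[k−i].
pieces[9] = 2
pieces[10] = 2
pieces[11] = 2
pieces[12] = 2

2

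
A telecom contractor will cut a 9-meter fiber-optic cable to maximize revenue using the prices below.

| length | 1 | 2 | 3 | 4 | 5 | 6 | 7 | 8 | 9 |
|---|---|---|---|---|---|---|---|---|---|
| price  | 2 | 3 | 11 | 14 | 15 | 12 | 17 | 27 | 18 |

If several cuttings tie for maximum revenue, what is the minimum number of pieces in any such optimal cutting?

3

Build r[k] bottom-up: r[k] = max over allowed piece i of (p[i] + r[k−i]).
r[1] = 2
r[2] = 4  (first piece 1, then r[1]=2)
r[3] = 11
r[4] = 14
r[5] = 16  (first piece 1, then r[4]=14)
r[6] = 22  (first piece 3, then r[3]=11)
r[7] = 25  (first piece 3, then r[4]=14)
r[8] = 28  (first piece 4, then r[4]=14)
r[9] = 33  (first piece 3, then r[6]=22)
Maximum revenue is $33.
Now minimize piece count subject to staying optimal: for each k, pieces[k] = 1 + min over i with p[i]+r[k−i]=r[k] of pieces[k−i].
pieces[6] = 2
pieces[7] = 2
pieces[8] = 2
pieces[9] = 3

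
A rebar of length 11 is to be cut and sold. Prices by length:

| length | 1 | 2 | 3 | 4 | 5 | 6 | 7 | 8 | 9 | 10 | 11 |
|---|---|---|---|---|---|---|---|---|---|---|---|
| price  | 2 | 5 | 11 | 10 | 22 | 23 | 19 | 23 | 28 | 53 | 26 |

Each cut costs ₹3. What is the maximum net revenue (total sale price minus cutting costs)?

Consider every possible first cut. net[k] is the best of p[i]+net[k−i] over all sellable i≤k, charging 3 whenever i<k.
net[1] = 2
net[2] = 5
net[3] = 11
net[4] = 10  (first piece 1, then net[3]=11)
net[5] = 22
net[6] = 23
net[7] = 24  (first piece 2, then net[5]=22)
net[8] = 30  (first piece 3, then net[5]=22)
net[9] = 31  (first piece 3, then net[6]=23)
net[10] = 53
net[11] = 52  (first piece 1, then net[10]=53)
One optimal plan: pieces 10 + 1 (1 cut) → ₹55 − ₹3 = ₹52.

52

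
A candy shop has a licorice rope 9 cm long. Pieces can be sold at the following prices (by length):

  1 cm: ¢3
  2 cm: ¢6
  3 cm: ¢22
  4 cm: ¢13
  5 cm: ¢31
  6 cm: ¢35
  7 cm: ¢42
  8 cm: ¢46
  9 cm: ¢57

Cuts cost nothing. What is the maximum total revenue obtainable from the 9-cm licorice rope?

66

Build v[k] bottom-up: v[k] = max over allowed piece i of (p[i] + v[k−i]).
v[1] = 3
v[2] = 6  (first piece 1, then v[1]=3)
v[3] = 22
v[4] = 25  (first piece 1, then v[3]=22)
v[5] = 31
v[6] = 44  (first piece 3, then v[3]=22)
v[7] = 47  (first piece 1, then v[6]=44)
v[8] = 53  (first piece 3, then v[5]=31)
v[9] = 66  (first piece 3, then v[6]=44)
One optimal cutting: 3 + 3 + 3 → ¢22 + ¢22 + ¢22 = ¢66.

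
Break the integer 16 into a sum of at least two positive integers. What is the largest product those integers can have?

324

Let prod[k] be the best product for length k (with at least one cut). For each first piece i, the rest contributes max(k−i, prod[k−i]).
prod[2] = 1×max(1,0) = 1×1 = 1
prod[3] = max(1×2, 2×1) = 2
prod[4] = max(1×3, 2×2, 3×1) = 4
prod[5] = max(1×4, 2×3, 3×2, 4×1) = 6
prod[6] = max(1×6, 2×4, 3×3, 4×2, 5×1) = 9
prod[7] = max(1×9, 2×6, 3×4, 4×3, 5×2, 6×1) = 12
prod[8] = max(1×12, 2×9, 3×6, …, 6×2, 7×1) = 18
prod[9] = max(1×18, 2×12, 3×9, …, 7×2, 8×1) = 27
prod[10] = max(1×27, 2×18, 3×12, …, 8×2, 9×1) = 36
prod[11] = max(1×36, 2×27, 3×18, …, 9×2, 10×1) = 54
prod[12] = max(1×54, 2×36, 3×27, …, 10×2, 11×1) = 81
prod[13] = max(1×81, 2×54, 3×36, …, 11×2, 12×1) = 108
prod[14] = max(1×108, 2×81, 3×54, …, 12×2, 13×1) = 162
prod[15] = max(1×162, 2×108, 3×81, …, 13×2, 14×1) = 243
prod[16] = max(1×243, 2×162, 3×108, …, 14×2, 15×1) = 324
One optimal split: 3 + 3 + 3 + 3 + 2 + 2; product 3×3×3×3×2×2 = 324.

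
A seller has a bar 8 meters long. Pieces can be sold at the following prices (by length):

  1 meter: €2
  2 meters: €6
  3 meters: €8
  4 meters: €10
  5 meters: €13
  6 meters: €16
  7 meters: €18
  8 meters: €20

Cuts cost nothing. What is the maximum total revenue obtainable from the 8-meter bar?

Let best[k] be the best obtainable value from length k. For each k, try every first piece i and keep the best of price[i] + best[k−i].
best[1] = 2
best[2] = 6
best[3] = 8  (first piece 1, then best[2]=6)
best[4] = 12  (first piece 2, then best[2]=6)
best[5] = 14  (first piece 1, then best[4]=12)
best[6] = 18  (first piece 2, then best[4]=12)
best[7] = 20  (first piece 1, then best[6]=18)
best[8] = 24  (first piece 2, then best[6]=18)
One optimal cutting: 2 + 2 + 2 + 2 → €6 + €6 + €6 + €6 = €24.

24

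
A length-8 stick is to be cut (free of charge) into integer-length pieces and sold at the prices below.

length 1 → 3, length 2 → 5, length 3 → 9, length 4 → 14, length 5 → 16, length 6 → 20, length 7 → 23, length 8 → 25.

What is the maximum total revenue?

Let best[k] be the best obtainable value from length k. For each k, try every first piece i and keep the best of price[i] + best[k−i].
best[1] = 3
best[2] = 6  (first piece 1, then best[1]=3)
best[3] = 9  (first piece 1, then best[2]=6)
best[4] = 14
best[5] = 17  (first piece 1, then best[4]=14)
best[6] = 20  (first piece 1, then best[5]=17)
best[7] = 23  (first piece 1, then best[6]=20)
best[8] = 28  (first piece 4, then best[4]=14)
One optimal cutting: 4 + 4 → 14 + 14 = 28.

28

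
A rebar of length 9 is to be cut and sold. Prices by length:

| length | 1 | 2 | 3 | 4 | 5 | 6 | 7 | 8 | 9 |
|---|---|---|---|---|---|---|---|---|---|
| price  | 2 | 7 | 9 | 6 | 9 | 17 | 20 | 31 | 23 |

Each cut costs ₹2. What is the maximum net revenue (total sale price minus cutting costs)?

Build net[k] bottom-up: net[k] = max over allowed piece i of (p[i] + net[k−i]) − 2 per cut.
net[1] = 2
net[2] = 7
net[3] = 9
net[4] = 12  (first piece 2, then net[2]=7)
net[5] = 14  (first piece 2, then net[3]=9)
net[6] = 17  (first piece 2, then net[4]=12)
net[7] = 20
net[8] = 31
net[9] = 31  (first piece 1, then net[8]=31)
One optimal plan: pieces 8 + 1 (1 cut) → ₹33 − ₹2 = ₹31.

31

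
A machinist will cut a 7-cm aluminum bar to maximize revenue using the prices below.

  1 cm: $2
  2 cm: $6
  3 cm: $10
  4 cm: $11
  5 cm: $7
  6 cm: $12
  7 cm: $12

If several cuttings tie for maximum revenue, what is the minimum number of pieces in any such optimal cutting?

3

Let r[k] be the best obtainable value from length k. For each k, try every first piece i and keep the best of price[i] + r[k−i].
r[1] = 2
r[2] = max(2+2, 6+0) = 6
r[3] = max(2+6, 6+2, 10+0) = 10
r[4] = max(2+10, 6+6, 10+2, 11+0) = 12
r[5] = max(2+12, 6+10, 10+6, 11+2, 7+0) = 16
r[6] = max(2+16, 6+12, 10+10, 11+6, 7+2, 12+0) = 20
r[7] = max(2+20, 6+16, 10+12, …, 12+2, 12+0) = 22
Maximum revenue is $22.
Now minimize piece count subject to staying optimal: for each k, pieces[k] = 1 + min over i with p[i]+r[k−i]=r[k] of pieces[k−i].
pieces[4] = 2
pieces[5] = 2
pieces[6] = 2
pieces[7] = 3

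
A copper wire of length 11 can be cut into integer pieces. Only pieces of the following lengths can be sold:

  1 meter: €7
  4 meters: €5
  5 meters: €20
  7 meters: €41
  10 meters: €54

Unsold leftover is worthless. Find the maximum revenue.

Let f[k] be the best obtainable value from length k. For each k, try every first piece i and keep the best of price[i] + f[k−i].
f[1] = 7
f[2] = 14  (first piece 1, then f[1]=7)
f[3] = 21  (first piece 1, then f[2]=14)
f[4] = 28  (first piece 1, then f[3]=21)
f[5] = 35  (first piece 1, then f[4]=28)
f[6] = 42  (first piece 1, then f[5]=35)
f[7] = 49  (first piece 1, then f[6]=42)
f[8] = 56  (first piece 1, then f[7]=49)
f[9] = 63  (first piece 1, then f[8]=56)
f[10] = 70  (first piece 1, then f[9]=63)
f[11] = 77  (first piece 1, then f[10]=70)
One optimal cutting: 1 + 1 + 1 + 1 + 1 + 1 + 1 + 1 + 1 + 1 + 1 → €77.

77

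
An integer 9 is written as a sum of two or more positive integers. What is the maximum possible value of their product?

Define m[k] = max over 1≤i<k of i · max(k−i, m[k−i]); the inner max lets the remainder stay uncut if that's better.
Small cases: m[2]=1, m[3]=2.
m[4] = 2×max(2,1) = 2×2 = 4
m[5] = 2×max(3,2) = 2×3 = 6
m[6] = 3×max(3,2) = 3×3 = 9
m[7] = 2×max(5,6) = 2×6 = 12
m[8] = 2×max(6,9) = 2×9 = 18
m[9] = 3×max(6,9) = 3×9 = 27
One optimal split: 3 + 3 + 3; product 3×3×3 = 27.

27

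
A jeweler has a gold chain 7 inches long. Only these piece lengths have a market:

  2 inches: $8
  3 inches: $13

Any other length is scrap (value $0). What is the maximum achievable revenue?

29

Let best[k] be the best obtainable value from length k. For each k, try every first piece i and keep the best of price[i] + best[k−i].
best[1] = 0
best[2] = 8
best[3] = 13
best[4] = 16  (first piece 2, then best[2]=8)
best[5] = 21  (first piece 2, then best[3]=13)
best[6] = 26  (first piece 3, then best[3]=13)
best[7] = 29  (first piece 2, then best[5]=21)
One optimal cutting: 3 + 2 + 2 → $29.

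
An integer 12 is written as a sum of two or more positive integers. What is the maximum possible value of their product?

Define g[k] = max over 1≤i<k of i · max(k−i, g[k−i]); the inner max lets the remainder stay uncut if that's better.
Small cases: g[2]=1, g[3]=2, g[4]=4, g[5]=6.
g[6] = 3*max(3,2) = 3*3 = 9
g[7] = 2*max(5,6) = 2*6 = 12
g[8] = 2*max(6,9) = 2*9 = 18
g[9] = 3*max(6,9) = 3*9 = 27
g[10] = 2*max(8,18) = 2*18 = 36
g[11] = 2*max(9,27) = 2*27 = 54
g[12] = 3*max(9,27) = 3*27 = 81
One optimal split: 3 + 3 + 3 + 3; product 3*3*3*3 = 81.

81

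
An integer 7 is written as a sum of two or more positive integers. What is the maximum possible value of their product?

12

Fill g[k] for k=2..7: at each k try every first piece i and multiply by the better of (k−i) uncut or g[k−i].
g[2] = 1*max(1,0) = 1*1 = 1
g[3] = max(1*2, 2*1) = 2
g[4] = max(1*3, 2*2, 3*1) = 4
g[5] = max(1*4, 2*3, 3*2, 4*1) = 6
g[6] = max(1*6, 2*4, 3*3, 4*2, 5*1) = 9
g[7] = max(1*9, 2*6, 3*4, 4*3, 5*2, 6*1) = 12
One optimal split: 3 + 2 + 2; product 3*2*2 = 12.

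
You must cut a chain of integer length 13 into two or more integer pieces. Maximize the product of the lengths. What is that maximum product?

Let P[k] be the best product for length k (with at least one cut). For each first piece i, the rest contributes max(k−i, P[k−i]).
P[2] = 1·max(1,0) = 1·1 = 1
P[3] = max(1·2, 2·1) = 2
P[4] = max(1·3, 2·2, 3·1) = 4
P[5] = max(1·4, 2·3, 3·2, 4·1) = 6
P[6] = max(1·6, 2·4, 3·3, 4·2, 5·1) = 9
P[7] = max(1·9, 2·6, 3·4, 4·3, 5·2, 6·1) = 12
P[8] = max(1·12, 2·9, 3·6, …, 6·2, 7·1) = 18
P[9] = max(1·18, 2·12, 3·9, …, 7·2, 8·1) = 27
P[10] = max(1·27, 2·18, 3·12, …, 8·2, 9·1) = 36
P[11] = max(1·36, 2·27, 3·18, …, 9·2, 10·1) = 54
P[12] = max(1·54, 2·36, 3·27, …, 10·2, 11·1) = 81
P[13] = max(1·81, 2·54, 3·36, …, 11·2, 12·1) = 108
One optimal split: 3 + 3 + 3 + 2 + 2; product 3·3·3·2·2 = 108.

108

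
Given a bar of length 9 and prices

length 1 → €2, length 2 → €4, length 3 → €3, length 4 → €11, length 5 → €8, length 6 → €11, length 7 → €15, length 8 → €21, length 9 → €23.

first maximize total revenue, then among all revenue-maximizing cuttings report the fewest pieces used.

Build r[k] bottom-up: r[k] = max over allowed piece i of (p[i] + r[k−i]).
r[1] = 2
r[2] = 4  (first piece 1, then r[1]=2)
r[3] = 6  (first piece 1, then r[2]=4)
r[4] = 11
r[5] = 13  (first piece 1, then r[4]=11)
r[6] = 15  (first piece 1, then r[5]=13)
r[7] = 17  (first piece 1, then r[6]=15)
r[8] = 22  (first piece 4, then r[4]=11)
r[9] = 24  (first piece 1, then r[8]=22)
Maximum revenue is €24.
Now minimize piece count subject to staying optimal: for each k, pieces[k] = 1 + min over i with p[i]+r[k−i]=r[k] of pieces[k−i].
pieces[6] = 2
pieces[7] = 3
pieces[8] = 2
pieces[9] = 3

3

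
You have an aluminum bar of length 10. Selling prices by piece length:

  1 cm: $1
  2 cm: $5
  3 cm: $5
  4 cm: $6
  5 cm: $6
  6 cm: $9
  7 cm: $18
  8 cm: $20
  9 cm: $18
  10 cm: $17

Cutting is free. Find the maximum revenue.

25

Build v[k] bottom-up: v[k] = max over allowed piece i of (p[i] + v[k−i]).
v[1] = 1
v[2] = 5
v[3] = 6  (first piece 1, then v[2]=5)
v[4] = 10  (first piece 2, then v[2]=5)
v[5] = 11  (first piece 1, then v[4]=10)
v[6] = 15  (first piece 2, then v[4]=10)
v[7] = 18
v[8] = 20  (first piece 2, then v[6]=15)
v[9] = 23  (first piece 2, then v[7]=18)
v[10] = 25  (first piece 2, then v[8]=20)
One optimal cutting: 2 + 2 + 2 + 2 + 2 → $5 + $5 + $5 + $5 + $5 = $25.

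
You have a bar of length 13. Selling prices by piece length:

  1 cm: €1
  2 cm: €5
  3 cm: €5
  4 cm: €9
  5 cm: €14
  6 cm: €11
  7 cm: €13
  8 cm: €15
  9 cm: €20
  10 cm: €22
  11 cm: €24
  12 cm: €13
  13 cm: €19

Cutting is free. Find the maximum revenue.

34

Let R[k] be the best obtainable value from length k. For each k, try every first piece i and keep the best of price[i] + R[k−i].
R[1] = 1
R[2] = max(1+1, 5+0) = 5
R[3] = max(1+5, 5+1, 5+0) = 6
R[4] = max(1+6, 5+5, 5+1, 9+0) = 10
R[5] = max(1+10, 5+6, 5+5, 9+1, 14+0) = 14
R[6] = max(1+14, 5+10, 5+6, 9+5, 14+1, 11+0) = 15
R[7] = max(1+15, 5+14, 5+10, …, 11+1, 13+0) = 19
R[8] = max(1+19, 5+15, 5+14, …, 13+1, 15+0) = 20
R[9] = max(1+20, 5+19, 5+15, …, 15+1, 20+0) = 24
R[10] = max(1+24, 5+20, 5+19, …, 20+1, 22+0) = 28
R[11] = max(1+28, 5+24, 5+20, …, 22+1, 24+0) = 29
R[12] = max(1+29, 5+28, 5+24, …, 24+1, 13+0) = 33
R[13] = max(1+33, 5+29, 5+28, …, 13+1, 19+0) = 34
One optimal cutting: 5 + 5 + 2 + 1 → €14 + €14 + €5 + €1 = €34.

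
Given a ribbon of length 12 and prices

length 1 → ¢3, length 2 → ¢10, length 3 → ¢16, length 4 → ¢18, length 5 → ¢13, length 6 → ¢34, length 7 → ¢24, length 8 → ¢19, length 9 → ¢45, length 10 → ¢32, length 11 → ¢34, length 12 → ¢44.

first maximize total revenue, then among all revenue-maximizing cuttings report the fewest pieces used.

Consider every possible first cut. r[k] is the best of p[i]+r[k−i] over all sellable i≤k.
r[1] = 3
r[2] = max(3+3, 10+0) = 10
r[3] = max(3+10, 10+3, 16+0) = 16
r[4] = max(3+16, 10+10, 16+3, 18+0) = 20
r[5] = max(3+20, 10+16, 16+10, 18+3, 13+0) = 26
r[6] = max(3+26, 10+20, 16+16, 18+10, 13+3, 34+0) = 34
r[7] = max(3+34, 10+26, 16+20, …, 34+3, 24+0) = 37
r[8] = max(3+37, 10+34, 16+26, …, 24+3, 19+0) = 44
r[9] = max(3+44, 10+37, 16+34, …, 19+3, 45+0) = 50
r[10] = max(3+50, 10+44, 16+37, …, 45+3, 32+0) = 54
r[11] = max(3+54, 10+50, 16+44, …, 32+3, 34+0) = 60
r[12] = max(3+60, 10+54, 16+50, …, 34+3, 44+0) = 68
Maximum revenue is ¢68.
Now minimize piece count subject to staying optimal: for each k, pieces[k] = 1 + min over i with p[i]+r[k−i]=r[k] of pieces[k−i].
pieces[9] = 2
pieces[10] = 3
pieces[11] = 3
pieces[12] = 2

2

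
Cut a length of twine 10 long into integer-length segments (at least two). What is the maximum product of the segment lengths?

Let P[k] be the best product for length k (with at least one cut). For each first piece i, the rest contributes max(k−i, P[k−i]).
P[2] = 1×max(1,0) = 1×1 = 1
P[3] = 1×max(2,1) = 1×2 = 2
P[4] = 2×max(2,1) = 2×2 = 4
P[5] = 2×max(3,2) = 2×3 = 6
P[6] = 3×max(3,2) = 3×3 = 9
P[7] = 2×max(5,6) = 2×6 = 12
P[8] = 2×max(6,9) = 2×9 = 18
P[9] = 3×max(6,9) = 3×9 = 27
P[10] = 2×max(8,18) = 2×18 = 36
One optimal split: 3 + 3 + 2 + 2; product 3×3×2×2 = 36.

36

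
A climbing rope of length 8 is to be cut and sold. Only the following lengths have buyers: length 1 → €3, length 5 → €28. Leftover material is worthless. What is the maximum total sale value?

37

Build f[k] bottom-up: f[k] = max over allowed piece i of (p[i] + f[k−i]).
f[1] = 3
f[2] = 6  (first piece 1, then f[1]=3)
f[3] = 9  (first piece 1, then f[2]=6)
f[4] = 12  (first piece 1, then f[3]=9)
f[5] = 28
f[6] = 31  (first piece 1, then f[5]=28)
f[7] = 34  (first piece 1, then f[6]=31)
f[8] = 37  (first piece 1, then f[7]=34)
One optimal cutting: 5 + 1 + 1 + 1 → €37.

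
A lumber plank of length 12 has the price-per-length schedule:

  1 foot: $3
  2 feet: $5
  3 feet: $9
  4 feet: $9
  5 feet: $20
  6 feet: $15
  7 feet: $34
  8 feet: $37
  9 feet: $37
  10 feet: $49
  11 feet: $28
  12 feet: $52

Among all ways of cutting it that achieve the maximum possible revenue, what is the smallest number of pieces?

Let r[k] be the best obtainable value from length k. For each k, try every first piece i and keep the best of price[i] + r[k−i].
r[1] = 3
r[2] = 6  (first piece 1, then r[1]=3)
r[3] = 9  (first piece 1, then r[2]=6)
r[4] = 12  (first piece 1, then r[3]=9)
r[5] = 20
r[6] = 23  (first piece 1, then r[5]=20)
r[7] = 34
r[8] = 37  (first piece 1, then r[7]=34)
r[9] = 40  (first piece 1, then r[8]=37)
r[10] = 49
r[11] = 52  (first piece 1, then r[10]=49)
r[12] = 55  (first piece 1, then r[11]=52)
Maximum revenue is $55.
Now minimize piece count subject to staying optimal: for each k, pieces[k] = 1 + min over i with p[i]+r[k−i]=r[k] of pieces[k−i].
pieces[9] = 2
pieces[10] = 1
pieces[11] = 2
pieces[12] = 3

3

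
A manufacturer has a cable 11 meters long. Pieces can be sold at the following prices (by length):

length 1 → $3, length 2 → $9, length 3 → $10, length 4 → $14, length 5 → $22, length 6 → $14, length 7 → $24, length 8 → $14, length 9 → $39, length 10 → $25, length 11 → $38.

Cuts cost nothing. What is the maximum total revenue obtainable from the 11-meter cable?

49

Let best[k] be the best obtainable value from length k. For each k, try every first piece i and keep the best of price[i] + best[k−i].
best[1] = 3
best[2] = 9
best[3] = 12  (first piece 1, then best[2]=9)
best[4] = 18  (first piece 2, then best[2]=9)
best[5] = 22
best[6] = 27  (first piece 2, then best[4]=18)
best[7] = 31  (first piece 2, then best[5]=22)
best[8] = 36  (first piece 2, then best[6]=27)
best[9] = 40  (first piece 2, then best[7]=31)
best[10] = 45  (first piece 2, then best[8]=36)
best[11] = 49  (first piece 2, then best[9]=40)
One optimal cutting: 5 + 2 + 2 + 2 → $22 + $9 + $9 + $9 = $49.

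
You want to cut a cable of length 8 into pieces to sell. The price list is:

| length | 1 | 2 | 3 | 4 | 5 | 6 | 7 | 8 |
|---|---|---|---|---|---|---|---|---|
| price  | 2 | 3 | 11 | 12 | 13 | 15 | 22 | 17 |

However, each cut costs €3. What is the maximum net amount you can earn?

Consider every possible first cut. r[k] is the best of p[i]+r[k−i] over all sellable i≤k, charging 3 whenever i<k.
r[1] = 2
r[2] = 3
r[3] = 11
r[4] = 12
r[5] = 13
r[6] = 19  (first piece 3, then r[3]=11)
r[7] = 22
r[8] = 21  (first piece 1, then r[7]=22)
One optimal plan: pieces 7 + 1 (1 cut) → €24 − €3 = €21.

21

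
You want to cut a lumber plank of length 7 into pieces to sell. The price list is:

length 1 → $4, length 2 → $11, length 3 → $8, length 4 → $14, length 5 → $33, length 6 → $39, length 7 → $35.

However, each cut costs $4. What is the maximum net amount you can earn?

Consider every possible first cut. net[k] is the best of p[i]+net[k−i] over all sellable i≤k, charging 4 whenever i<k.
net[1] = 4
net[2] = 11
net[3] = 11  (first piece 1, then net[2]=11)
net[4] = 18  (first piece 2, then net[2]=11)
net[5] = 33
net[6] = 39
net[7] = 40  (first piece 2, then net[5]=33)
One optimal plan: pieces 5 + 2 (1 cut) → $44 − $4 = $40.

40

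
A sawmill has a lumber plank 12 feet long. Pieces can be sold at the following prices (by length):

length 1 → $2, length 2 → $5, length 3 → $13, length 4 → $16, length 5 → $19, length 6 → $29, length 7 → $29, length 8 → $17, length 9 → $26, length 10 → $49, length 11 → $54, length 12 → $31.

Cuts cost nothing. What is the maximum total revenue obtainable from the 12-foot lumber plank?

58

Let R[k] be the best obtainable value from length k. For each k, try every first piece i and keep the best of price[i] + R[k−i].
R[1] = 2
R[2] = max(2+2, 5+0) = 5
R[3] = max(2+5, 5+2, 13+0) = 13
R[4] = max(2+13, 5+5, 13+2, 16+0) = 16
R[5] = max(2+16, 5+13, 13+5, 16+2, 19+0) = 19
R[6] = max(2+19, 5+16, 13+13, 16+5, 19+2, 29+0) = 29
R[7] = max(2+29, 5+19, 13+16, …, 29+2, 29+0) = 31
R[8] = max(2+31, 5+29, 13+19, …, 29+2, 17+0) = 34
R[9] = max(2+34, 5+31, 13+29, …, 17+2, 26+0) = 42
R[10] = max(2+42, 5+34, 13+31, …, 26+2, 49+0) = 49
R[11] = max(2+49, 5+42, 13+34, …, 49+2, 54+0) = 54
R[12] = max(2+54, 5+49, 13+42, …, 54+2, 31+0) = 58
One optimal cutting: 6 + 6 → $29 + $29 = $58.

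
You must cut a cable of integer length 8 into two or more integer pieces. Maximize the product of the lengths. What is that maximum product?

Fill prod[k] for k=2..8: at each k try every first piece i and multiply by the better of (k−i) uncut or prod[k−i].
prod[2] = 1*max(1,0) = 1*1 = 1
prod[3] = 1*max(2,1) = 1*2 = 2
prod[4] = 2*max(2,1) = 2*2 = 4
prod[5] = 2*max(3,2) = 2*3 = 6
prod[6] = 3*max(3,2) = 3*3 = 9
prod[7] = 2*max(5,6) = 2*6 = 12
prod[8] = 2*max(6,9) = 2*9 = 18
One optimal split: 3 + 3 + 2; product 3*3*2 = 18.

18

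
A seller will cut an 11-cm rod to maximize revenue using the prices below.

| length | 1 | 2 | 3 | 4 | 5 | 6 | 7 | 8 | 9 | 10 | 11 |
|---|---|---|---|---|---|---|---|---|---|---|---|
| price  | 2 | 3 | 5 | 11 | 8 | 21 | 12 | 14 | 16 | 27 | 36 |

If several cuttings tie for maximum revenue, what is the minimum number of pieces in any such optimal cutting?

1

Let r[k] be the best obtainable value from length k. For each k, try every first piece i and keep the best of price[i] + r[k−i].
r[1] = 2
r[2] = max(2+2, 3+0) = 4
r[3] = max(2+4, 3+2, 5+0) = 6
r[4] = max(2+6, 3+4, 5+2, 11+0) = 11
r[5] = max(2+11, 3+6, 5+4, 11+2, 8+0) = 13
r[6] = max(2+13, 3+11, 5+6, 11+4, 8+2, 21+0) = 21
r[7] = max(2+21, 3+13, 5+11, …, 21+2, 12+0) = 23
r[8] = max(2+23, 3+21, 5+13, …, 12+2, 14+0) = 25
r[9] = max(2+25, 3+23, 5+21, …, 14+2, 16+0) = 27
r[10] = max(2+27, 3+25, 5+23, …, 16+2, 27+0) = 32
r[11] = max(2+32, 3+27, 5+25, …, 27+2, 36+0) = 36
Maximum revenue is $36.
Now minimize piece count subject to staying optimal: for each k, pieces[k] = 1 + min over i with p[i]+r[k−i]=r[k] of pieces[k−i].
pieces[8] = 3
pieces[9] = 4
pieces[10] = 2
pieces[11] = 1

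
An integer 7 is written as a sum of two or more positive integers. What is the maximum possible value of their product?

Fill P[k] for k=2..7: at each k try every first piece i and multiply by the better of (k−i) uncut or P[k−i].
P[2] = 1×max(1,0) = 1×1 = 1
P[3] = 1×max(2,1) = 1×2 = 2
P[4] = 2×max(2,1) = 2×2 = 4
P[5] = 2×max(3,2) = 2×3 = 6
P[6] = 3×max(3,2) = 3×3 = 9
P[7] = 2×max(5,6) = 2×6 = 12
One optimal split: 3 + 2 + 2; product 3×2×2 = 12.

12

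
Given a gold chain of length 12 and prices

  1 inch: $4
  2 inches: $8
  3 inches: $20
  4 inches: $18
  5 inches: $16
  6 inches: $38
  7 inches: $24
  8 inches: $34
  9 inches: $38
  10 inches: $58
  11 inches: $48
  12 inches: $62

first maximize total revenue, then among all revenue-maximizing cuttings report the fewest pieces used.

4

Build r[k] bottom-up: r[k] = max over allowed piece i of (p[i] + r[k−i]).
r[1] = 4
r[2] = max(4+4, 8+0) = 8
r[3] = max(4+8, 8+4, 20+0) = 20
r[4] = max(4+20, 8+8, 20+4, 18+0) = 24
r[5] = max(4+24, 8+20, 20+8, 18+4, 16+0) = 28
r[6] = max(4+28, 8+24, 20+20, 18+8, 16+4, 38+0) = 40
r[7] = max(4+40, 8+28, 20+24, …, 38+4, 24+0) = 44
r[8] = max(4+44, 8+40, 20+28, …, 24+4, 34+0) = 48
r[9] = max(4+48, 8+44, 20+40, …, 34+4, 38+0) = 60
r[10] = max(4+60, 8+48, 20+44, …, 38+4, 58+0) = 64
r[11] = max(4+64, 8+60, 20+48, …, 58+4, 48+0) = 68
r[12] = max(4+68, 8+64, 20+60, …, 48+4, 62+0) = 80
Maximum revenue is $80.
Now minimize piece count subject to staying optimal: for each k, pieces[k] = 1 + min over i with p[i]+r[k−i]=r[k] of pieces[k−i].
pieces[9] = 3
pieces[10] = 4
pieces[11] = 4
pieces[12] = 4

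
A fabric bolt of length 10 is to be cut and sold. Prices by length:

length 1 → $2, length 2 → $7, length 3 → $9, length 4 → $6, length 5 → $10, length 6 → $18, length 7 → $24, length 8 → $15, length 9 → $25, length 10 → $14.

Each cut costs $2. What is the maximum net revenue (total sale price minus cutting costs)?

31

Build r[k] bottom-up: r[k] = max over allowed piece i of (p[i] + r[k−i]) − 2 per cut.
r[1] = 2
r[2] = max(2+2-2, 7+0) = 7
r[3] = max(2+7-2, 7+2-2, 9+0) = 9
r[4] = max(2+9-2, 7+7-2, 9+2-2, 6+0) = 12
r[5] = max(2+12-2, 7+9-2, 9+7-2, 6+2-2, 10+0) = 14
r[6] = max(2+14-2, 7+12-2, 9+9-2, 6+7-2, 10+2-2, 18+0) = 18
r[7] = max(2+18-2, 7+14-2, 9+12-2, …, 18+2-2, 24+0) = 24
r[8] = max(2+24-2, 7+18-2, 9+14-2, …, 24+2-2, 15+0) = 24
r[9] = max(2+24-2, 7+24-2, 9+18-2, …, 15+2-2, 25+0) = 29
r[10] = max(2+29-2, 7+24-2, 9+24-2, …, 25+2-2, 14+0) = 31
One optimal plan: pieces 7 + 3 (1 cut) → $33 − $2 = $31.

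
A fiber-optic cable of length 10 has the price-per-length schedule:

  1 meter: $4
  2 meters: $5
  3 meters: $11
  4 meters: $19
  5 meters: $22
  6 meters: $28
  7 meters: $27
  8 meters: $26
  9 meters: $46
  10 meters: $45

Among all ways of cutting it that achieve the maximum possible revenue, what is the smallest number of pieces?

Build r[k] bottom-up: r[k] = max over allowed piece i of (p[i] + r[k−i]).
r[1] = 4
r[2] = max(4+4, 5+0) = 8
r[3] = max(4+8, 5+4, 11+0) = 12
r[4] = max(4+12, 5+8, 11+4, 19+0) = 19
r[5] = max(4+19, 5+12, 11+8, 19+4, 22+0) = 23
r[6] = max(4+23, 5+19, 11+12, 19+8, 22+4, 28+0) = 28
r[7] = max(4+28, 5+23, 11+19, …, 28+4, 27+0) = 32
r[8] = max(4+32, 5+28, 11+23, …, 27+4, 26+0) = 38
r[9] = max(4+38, 5+32, 11+28, …, 26+4, 46+0) = 46
r[10] = max(4+46, 5+38, 11+32, …, 46+4, 45+0) = 50
Maximum revenue is $50.
Now minimize piece count subject to staying optimal: for each k, pieces[k] = 1 + min over i with p[i]+r[k−i]=r[k] of pieces[k−i].
pieces[7] = 2
pieces[8] = 2
pieces[9] = 1
pieces[10] = 2

2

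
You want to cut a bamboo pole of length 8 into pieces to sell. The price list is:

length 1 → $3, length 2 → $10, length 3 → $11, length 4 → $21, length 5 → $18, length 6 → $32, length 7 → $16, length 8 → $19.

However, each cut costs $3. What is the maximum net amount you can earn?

39

Consider every possible first cut. net[k] is the best of p[i]+net[k−i] over all sellable i≤k, charging 3 whenever i<k.
net[1] = 3
net[2] = 10
net[3] = 11
net[4] = 21
net[5] = 21  (first piece 1, then net[4]=21)
net[6] = 32
net[7] = 32  (first piece 1, then net[6]=32)
net[8] = 39  (first piece 2, then net[6]=32)
One optimal plan: pieces 6 + 2 (1 cut) → $42 − $3 = $39.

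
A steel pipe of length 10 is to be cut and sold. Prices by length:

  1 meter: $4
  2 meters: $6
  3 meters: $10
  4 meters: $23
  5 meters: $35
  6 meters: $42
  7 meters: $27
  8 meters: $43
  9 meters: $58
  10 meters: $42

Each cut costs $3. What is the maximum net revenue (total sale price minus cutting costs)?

67

Build v[k] bottom-up: v[k] = max over allowed piece i of (p[i] + v[k−i]) − 3 per cut.
v[1] = 4
v[2] = 6
v[3] = 10
v[4] = 23
v[5] = 35
v[6] = 42
v[7] = 43  (first piece 1, then v[6]=42)
v[8] = 45  (first piece 2, then v[6]=42)
v[9] = 58
v[10] = 67  (first piece 5, then v[5]=35)
One optimal plan: pieces 5 + 5 (1 cut) → $70 − $3 = $67.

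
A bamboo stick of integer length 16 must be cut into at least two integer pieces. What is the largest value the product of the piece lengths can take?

Let f[k] be the best product for length k (with at least one cut). For each first piece i, the rest contributes max(k−i, f[k−i]).
f[2] = 1·max(1,0) = 1·1 = 1
f[3] = 1·max(2,1) = 1·2 = 2
f[4] = 2·max(2,1) = 2·2 = 4
f[5] = 2·max(3,2) = 2·3 = 6
f[6] = 3·max(3,2) = 3·3 = 9
f[7] = 2·max(5,6) = 2·6 = 12
f[8] = 2·max(6,9) = 2·9 = 18
f[9] = 3·max(6,9) = 3·9 = 27
f[10] = 2·max(8,18) = 2·18 = 36
f[11] = 2·max(9,27) = 2·27 = 54
f[12] = 3·max(9,27) = 3·27 = 81
f[13] = 2·max(11,54) = 2·54 = 108
f[14] = 2·max(12,81) = 2·81 = 162
f[15] = 3·max(12,81) = 3·81 = 243
f[16] = 2·max(14,162) = 2·162 = 324
One optimal split: 3 + 3 + 3 + 3 + 2 + 2; product 3·3·3·3·2·2 = 324.

324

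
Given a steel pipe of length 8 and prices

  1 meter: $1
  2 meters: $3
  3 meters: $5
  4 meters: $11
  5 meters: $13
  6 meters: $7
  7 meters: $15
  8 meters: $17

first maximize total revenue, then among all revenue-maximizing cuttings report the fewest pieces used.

Consider every possible first cut. r[k] is the best of p[i]+r[k−i] over all sellable i≤k.
r[1] = 1
r[2] = 3
r[3] = 5
r[4] = 11
r[5] = 13
r[6] = 14  (first piece 1, then r[5]=13)
r[7] = 16  (first piece 2, then r[5]=13)
r[8] = 22  (first piece 4, then r[4]=11)
Maximum revenue is $22.
Now minimize piece count subject to staying optimal: for each k, pieces[k] = 1 + min over i with p[i]+r[k−i]=r[k] of pieces[k−i].
pieces[5] = 1
pieces[6] = 2
pieces[7] = 2
pieces[8] = 2

2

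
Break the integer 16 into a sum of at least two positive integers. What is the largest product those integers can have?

324

Let m[k] be the best product for length k (with at least one cut). For each first piece i, the rest contributes max(k−i, m[k−i]).
m[2] = 1·max(1,0) = 1·1 = 1
m[3] = max(1·2, 2·1) = 2
m[4] = max(1·3, 2·2, 3·1) = 4
m[5] = max(1·4, 2·3, 3·2, 4·1) = 6
m[6] = max(1·6, 2·4, 3·3, 4·2, 5·1) = 9
m[7] = max(1·9, 2·6, 3·4, 4·3, 5·2, 6·1) = 12
m[8] = max(1·12, 2·9, 3·6, …, 6·2, 7·1) = 18
m[9] = max(1·18, 2·12, 3·9, …, 7·2, 8·1) = 27
m[10] = max(1·27, 2·18, 3·12, …, 8·2, 9·1) = 36
m[11] = max(1·36, 2·27, 3·18, …, 9·2, 10·1) = 54
m[12] = max(1·54, 2·36, 3·27, …, 10·2, 11·1) = 81
m[13] = max(1·81, 2·54, 3·36, …, 11·2, 12·1) = 108
m[14] = max(1·108, 2·81, 3·54, …, 12·2, 13·1) = 162
m[15] = max(1·162, 2·108, 3·81, …, 13·2, 14·1) = 243
m[16] = max(1·243, 2·162, 3·108, …, 14·2, 15·1) = 324
One optimal split: 3 + 3 + 3 + 3 + 2 + 2; product 3·3·3·3·2·2 = 324.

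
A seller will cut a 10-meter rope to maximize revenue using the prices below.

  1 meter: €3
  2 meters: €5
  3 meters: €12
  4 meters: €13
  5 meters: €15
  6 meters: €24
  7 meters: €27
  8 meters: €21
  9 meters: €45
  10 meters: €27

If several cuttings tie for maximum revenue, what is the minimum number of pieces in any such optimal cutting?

2

Consider every possible first cut. r[k] is the best of p[i]+r[k−i] over all sellable i≤k.
r[1] = 3
r[2] = max(3+3, 5+0) = 6
r[3] = max(3+6, 5+3, 12+0) = 12
r[4] = max(3+12, 5+6, 12+3, 13+0) = 15
r[5] = max(3+15, 5+12, 12+6, 13+3, 15+0) = 18
r[6] = max(3+18, 5+15, 12+12, 13+6, 15+3, 24+0) = 24
r[7] = max(3+24, 5+18, 12+15, …, 24+3, 27+0) = 27
r[8] = max(3+27, 5+24, 12+18, …, 27+3, 21+0) = 30
r[9] = max(3+30, 5+27, 12+24, …, 21+3, 45+0) = 45
r[10] = max(3+45, 5+30, 12+27, …, 45+3, 27+0) = 48
Maximum revenue is €48.
Now minimize piece count subject to staying optimal: for each k, pieces[k] = 1 + min over i with p[i]+r[k−i]=r[k] of pieces[k−i].
pieces[7] = 1
pieces[8] = 2
pieces[9] = 1
pieces[10] = 2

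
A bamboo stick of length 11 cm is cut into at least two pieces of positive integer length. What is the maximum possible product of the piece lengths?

Let prod[k] be the best product for length k (with at least one cut). For each first piece i, the rest contributes max(k−i, prod[k−i]).
Small cases: prod[2]=1, prod[3]=2, prod[4]=4.
prod[5] = 2·max(3,2) = 2·3 = 6
prod[6] = 3·max(3,2) = 3·3 = 9
prod[7] = 2·max(5,6) = 2·6 = 12
prod[8] = 2·max(6,9) = 2·9 = 18
prod[9] = 3·max(6,9) = 3·9 = 27
prod[10] = 2·max(8,18) = 2·18 = 36
prod[11] = 2·max(9,27) = 2·27 = 54
One optimal split: 3 + 3 + 3 + 2; product 3·3·3·2 = 54.

54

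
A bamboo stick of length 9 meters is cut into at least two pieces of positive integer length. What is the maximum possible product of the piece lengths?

Let P[k] be the best product for length k (with at least one cut). For each first piece i, the rest contributes max(k−i, P[k−i]).
P[2] = 1·max(1,0) = 1·1 = 1
P[3] = 1·max(2,1) = 1·2 = 2
P[4] = 2·max(2,1) = 2·2 = 4
P[5] = 2·max(3,2) = 2·3 = 6
P[6] = 3·max(3,2) = 3·3 = 9
P[7] = 2·max(5,6) = 2·6 = 12
P[8] = 2·max(6,9) = 2·9 = 18
P[9] = 3·max(6,9) = 3·9 = 27
One optimal split: 3 + 3 + 3; product 3·3·3 = 27.

27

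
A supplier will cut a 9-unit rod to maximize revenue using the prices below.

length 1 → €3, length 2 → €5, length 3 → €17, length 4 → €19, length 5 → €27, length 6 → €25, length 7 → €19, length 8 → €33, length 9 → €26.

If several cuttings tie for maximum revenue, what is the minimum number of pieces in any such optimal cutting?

3

Consider every possible first cut. r[k] is the best of p[i]+r[k−i] over all sellable i≤k.
r[1] = 3
r[2] = 6  (first piece 1, then r[1]=3)
r[3] = 17
r[4] = 20  (first piece 1, then r[3]=17)
r[5] = 27
r[6] = 34  (first piece 3, then r[3]=17)
r[7] = 37  (first piece 1, then r[6]=34)
r[8] = 44  (first piece 3, then r[5]=27)
r[9] = 51  (first piece 3, then r[6]=34)
Maximum revenue is €51.
Now minimize piece count subject to staying optimal: for each k, pieces[k] = 1 + min over i with p[i]+r[k−i]=r[k] of pieces[k−i].
pieces[6] = 2
pieces[7] = 3
pieces[8] = 2
pieces[9] = 3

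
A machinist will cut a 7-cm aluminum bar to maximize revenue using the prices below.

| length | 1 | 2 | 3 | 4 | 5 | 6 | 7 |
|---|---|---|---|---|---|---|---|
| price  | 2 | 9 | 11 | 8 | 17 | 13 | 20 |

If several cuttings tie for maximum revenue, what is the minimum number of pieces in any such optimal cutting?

Let r[k] be the best obtainable value from length k. For each k, try every first piece i and keep the best of price[i] + r[k−i].
r[1] = 2
r[2] = max(2+2, 9+0) = 9
r[3] = max(2+9, 9+2, 11+0) = 11
r[4] = max(2+11, 9+9, 11+2, 8+0) = 18
r[5] = max(2+18, 9+11, 11+9, 8+2, 17+0) = 20
r[6] = max(2+20, 9+18, 11+11, 8+9, 17+2, 13+0) = 27
r[7] = max(2+27, 9+20, 11+18, …, 13+2, 20+0) = 29
Maximum revenue is $29.
Now minimize piece count subject to staying optimal: for each k, pieces[k] = 1 + min over i with p[i]+r[k−i]=r[k] of pieces[k−i].
pieces[4] = 2
pieces[5] = 2
pieces[6] = 3
pieces[7] = 3

3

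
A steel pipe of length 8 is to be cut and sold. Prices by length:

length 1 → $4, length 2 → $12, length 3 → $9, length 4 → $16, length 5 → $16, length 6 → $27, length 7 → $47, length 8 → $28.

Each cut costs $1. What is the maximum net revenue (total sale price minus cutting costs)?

Consider every possible first cut. net[k] is the best of p[i]+net[k−i] over all sellable i≤k, charging 1 whenever i<k.
net[1] = 4
net[2] = max(4+4-1, 12+0) = 12
net[3] = max(4+12-1, 12+4-1, 9+0) = 15
net[4] = max(4+15-1, 12+12-1, 9+4-1, 16+0) = 23
net[5] = max(4+23-1, 12+15-1, 9+12-1, 16+4-1, 16+0) = 26
net[6] = max(4+26-1, 12+23-1, 9+15-1, 16+12-1, 16+4-1, 27+0) = 34
net[7] = max(4+34-1, 12+26-1, 9+23-1, …, 27+4-1, 47+0) = 47
net[8] = max(4+47-1, 12+34-1, 9+26-1, …, 47+4-1, 28+0) = 50
One optimal plan: pieces 7 + 1 (1 cut) → $51 − $1 = $50.

50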